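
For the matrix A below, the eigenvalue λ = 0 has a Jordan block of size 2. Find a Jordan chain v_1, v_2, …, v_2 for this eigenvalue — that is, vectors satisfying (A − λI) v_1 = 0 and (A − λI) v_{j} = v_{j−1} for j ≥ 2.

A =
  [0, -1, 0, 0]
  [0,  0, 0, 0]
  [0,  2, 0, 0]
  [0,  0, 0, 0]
A Jordan chain for λ = 0 of length 2:
v_1 = (-1, 0, 2, 0)ᵀ
v_2 = (0, 1, 0, 0)ᵀ

Let N = A − (0)·I. We want v_2 with N^2 v_2 = 0 but N^1 v_2 ≠ 0; then v_{j-1} := N · v_j for j = 2, …, 2.

Pick v_2 = (0, 1, 0, 0)ᵀ.
Then v_1 = N · v_2 = (-1, 0, 2, 0)ᵀ.

Sanity check: (A − (0)·I) v_1 = (0, 0, 0, 0)ᵀ = 0. ✓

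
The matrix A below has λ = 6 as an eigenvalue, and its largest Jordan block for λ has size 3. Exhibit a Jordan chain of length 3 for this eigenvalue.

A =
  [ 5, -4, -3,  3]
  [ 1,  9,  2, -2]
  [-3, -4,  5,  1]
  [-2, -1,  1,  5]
A Jordan chain for λ = 6 of length 3:
v_1 = (1, -1, 3, 2)ᵀ
v_2 = (-4, 3, -4, -1)ᵀ
v_3 = (0, 1, 0, 0)ᵀ

Let N = A − (6)·I. We want v_3 with N^3 v_3 = 0 but N^2 v_3 ≠ 0; then v_{j-1} := N · v_j for j = 3, …, 2.

Pick v_3 = (0, 1, 0, 0)ᵀ.
Then v_2 = N · v_3 = (-4, 3, -4, -1)ᵀ.
Then v_1 = N · v_2 = (1, -1, 3, 2)ᵀ.

Sanity check: (A − (6)·I) v_1 = (0, 0, 0, 0)ᵀ = 0. ✓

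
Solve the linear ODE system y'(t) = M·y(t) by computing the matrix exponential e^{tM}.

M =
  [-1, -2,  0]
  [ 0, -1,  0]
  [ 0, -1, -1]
e^{tM} =
  [exp(-t), -2*t*exp(-t), 0]
  [0, exp(-t), 0]
  [0, -t*exp(-t), exp(-t)]

Strategy: write M = P · J · P⁻¹ where J is a Jordan canonical form, so e^{tM} = P · e^{tJ} · P⁻¹, and e^{tJ} can be computed block-by-block.

M has Jordan form
J =
  [-1,  1,  0]
  [ 0, -1,  0]
  [ 0,  0, -1]
(up to reordering of blocks).

Per-block formulas:
  For a 1×1 block at λ = -1: exp(t · [-1]) = [e^(-1t)].
  For a 2×2 Jordan block J_2(-1): exp(t · J_2(-1)) = e^(-1t)·(I + t·N), where N is the 2×2 nilpotent shift.

After assembling e^{tJ} and conjugating by P, we get:

e^{tM} =
  [exp(-t), -2*t*exp(-t), 0]
  [0, exp(-t), 0]
  [0, -t*exp(-t), exp(-t)]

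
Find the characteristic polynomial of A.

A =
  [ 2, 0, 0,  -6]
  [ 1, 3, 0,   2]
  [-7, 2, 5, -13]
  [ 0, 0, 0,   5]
x^4 - 15*x^3 + 81*x^2 - 185*x + 150

Expanding det(x·I − A) (e.g. by cofactor expansion or by noting that A is similar to its Jordan form J, which has the same characteristic polynomial as A) gives
  χ_A(x) = x^4 - 15*x^3 + 81*x^2 - 185*x + 150
which factors as (x - 5)^2*(x - 3)*(x - 2). The eigenvalues (with algebraic multiplicities) are λ = 2 with multiplicity 1, λ = 3 with multiplicity 1, λ = 5 with multiplicity 2.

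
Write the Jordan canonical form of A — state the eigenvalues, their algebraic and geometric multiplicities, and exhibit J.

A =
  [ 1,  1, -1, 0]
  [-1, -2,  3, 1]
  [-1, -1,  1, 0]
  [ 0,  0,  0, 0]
J_3(0) ⊕ J_1(0)

The characteristic polynomial is
  det(x·I − A) = x^4

Eigenvalues and multiplicities (the geometric multiplicity of λ is n − rank(A − λI), which equals the number of Jordan blocks for λ):
  λ = 0: algebraic multiplicity = 4, geometric multiplicity = 2

Determining the block sizes for each eigenvalue:
  λ = 0: with am = 4 and gm = 2, the partition is not yet determined (e.g. several partitions of 4 into 2 parts exist). Let N = A − (0)·I. Computing rank(N^1) = 2, rank(N^2) = 1, rank(N^3) = 0; the number of blocks of size ≥ j is rank(N^{j−1}) − rank(N^j), giving [2, 1, 1]. So we have 1 block(s) of size 3, 1 block(s) of size 1 → block sizes [3, 1]

Assembling the blocks gives a Jordan form
J =
  [0, 1, 0, 0]
  [0, 0, 1, 0]
  [0, 0, 0, 0]
  [0, 0, 0, 0]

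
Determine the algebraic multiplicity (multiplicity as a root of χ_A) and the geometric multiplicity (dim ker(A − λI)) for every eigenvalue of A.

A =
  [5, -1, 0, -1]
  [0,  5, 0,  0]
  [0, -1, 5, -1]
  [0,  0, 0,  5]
λ = 5: alg = 4, geom = 3

Step 1 — factor the characteristic polynomial to read off the algebraic multiplicities:
  χ_A(x) = (x - 5)^4

Step 2 — compute geometric multiplicities via the rank-nullity identity g(λ) = n − rank(A − λI):
  rank(A − (5)·I) = 1, so dim ker(A − (5)·I) = n − 1 = 3

Summary:
  λ = 5: algebraic multiplicity = 4, geometric multiplicity = 3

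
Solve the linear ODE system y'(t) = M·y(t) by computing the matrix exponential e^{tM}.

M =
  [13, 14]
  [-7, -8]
e^{tM} =
  [2*exp(6*t) - exp(-t), 2*exp(6*t) - 2*exp(-t)]
  [-exp(6*t) + exp(-t), -exp(6*t) + 2*exp(-t)]

Strategy: write M = P · J · P⁻¹ where J is a Jordan canonical form, so e^{tM} = P · e^{tJ} · P⁻¹, and e^{tJ} can be computed block-by-block.

M has Jordan form
J =
  [-1, 0]
  [ 0, 6]
(up to reordering of blocks).

Per-block formulas:
  For a 1×1 block at λ = -1: exp(t · [-1]) = [e^(-1t)].
  For a 1×1 block at λ = 6: exp(t · [6]) = [e^(6t)].

After assembling e^{tJ} and conjugating by P, we get:

e^{tM} =
  [2*exp(6*t) - exp(-t), 2*exp(6*t) - 2*exp(-t)]
  [-exp(6*t) + exp(-t), -exp(6*t) + 2*exp(-t)]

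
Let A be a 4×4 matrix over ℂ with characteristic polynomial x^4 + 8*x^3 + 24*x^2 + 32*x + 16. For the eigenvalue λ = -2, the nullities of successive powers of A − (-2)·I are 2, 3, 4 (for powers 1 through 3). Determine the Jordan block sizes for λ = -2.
Block sizes for λ = -2: [3, 1]

From the dimensions of kernels of powers, the number of Jordan blocks of size at least j is d_j − d_{j−1} where d_j = dim ker(N^j) (with d_0 = 0). Computing the differences gives [2, 1, 1].
The number of blocks of size exactly k is (#blocks of size ≥ k) − (#blocks of size ≥ k + 1), so the partition is: 1 block(s) of size 1, 1 block(s) of size 3.
In nonincreasing order the block sizes are [3, 1].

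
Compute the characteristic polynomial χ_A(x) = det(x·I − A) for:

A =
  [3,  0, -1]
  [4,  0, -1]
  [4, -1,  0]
x^3 - 3*x^2 + 3*x - 1

Expanding det(x·I − A) (e.g. by cofactor expansion or by noting that A is similar to its Jordan form J, which has the same characteristic polynomial as A) gives
  χ_A(x) = x^3 - 3*x^2 + 3*x - 1
which factors as (x - 1)^3. The eigenvalues (with algebraic multiplicities) are λ = 1 with multiplicity 3.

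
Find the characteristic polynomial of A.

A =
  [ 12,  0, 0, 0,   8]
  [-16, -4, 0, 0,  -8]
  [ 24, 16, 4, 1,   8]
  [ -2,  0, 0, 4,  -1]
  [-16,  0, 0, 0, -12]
x^5 - 4*x^4 - 32*x^3 + 128*x^2 + 256*x - 1024

Expanding det(x·I − A) (e.g. by cofactor expansion or by noting that A is similar to its Jordan form J, which has the same characteristic polynomial as A) gives
  χ_A(x) = x^5 - 4*x^4 - 32*x^3 + 128*x^2 + 256*x - 1024
which factors as (x - 4)^3*(x + 4)^2. The eigenvalues (with algebraic multiplicities) are λ = -4 with multiplicity 2, λ = 4 with multiplicity 3.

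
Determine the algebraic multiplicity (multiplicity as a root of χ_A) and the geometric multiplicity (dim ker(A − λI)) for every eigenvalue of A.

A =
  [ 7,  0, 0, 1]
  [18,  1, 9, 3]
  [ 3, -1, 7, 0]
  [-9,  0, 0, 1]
λ = 4: alg = 4, geom = 2

Step 1 — factor the characteristic polynomial to read off the algebraic multiplicities:
  χ_A(x) = (x - 4)^4

Step 2 — compute geometric multiplicities via the rank-nullity identity g(λ) = n − rank(A − λI):
  rank(A − (4)·I) = 2, so dim ker(A − (4)·I) = n − 2 = 2

Summary:
  λ = 4: algebraic multiplicity = 4, geometric multiplicity = 2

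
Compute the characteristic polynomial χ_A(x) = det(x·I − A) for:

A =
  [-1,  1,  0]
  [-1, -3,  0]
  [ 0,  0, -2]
x^3 + 6*x^2 + 12*x + 8

Expanding det(x·I − A) (e.g. by cofactor expansion or by noting that A is similar to its Jordan form J, which has the same characteristic polynomial as A) gives
  χ_A(x) = x^3 + 6*x^2 + 12*x + 8
which factors as (x + 2)^3. The eigenvalues (with algebraic multiplicities) are λ = -2 with multiplicity 3.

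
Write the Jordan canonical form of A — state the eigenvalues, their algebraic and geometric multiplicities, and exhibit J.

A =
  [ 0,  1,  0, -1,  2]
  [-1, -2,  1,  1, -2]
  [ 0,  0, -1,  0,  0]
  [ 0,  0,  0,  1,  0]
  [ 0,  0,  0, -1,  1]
J_3(-1) ⊕ J_2(1)

The characteristic polynomial is
  det(x·I − A) = x^5 + x^4 - 2*x^3 - 2*x^2 + x + 1 = (x - 1)^2*(x + 1)^3

Eigenvalues and multiplicities (the geometric multiplicity of λ is n − rank(A − λI), which equals the number of Jordan blocks for λ):
  λ = -1: algebraic multiplicity = 3, geometric multiplicity = 1
  λ = 1: algebraic multiplicity = 2, geometric multiplicity = 1

Determining the block sizes for each eigenvalue:
  λ = -1: one block (gm = 1), so the single block has size am = 3 → block sizes [3]
  λ = 1: one block (gm = 1), so the single block has size am = 2 → block sizes [2]

Assembling the blocks gives a Jordan form
J =
  [-1,  1,  0, 0, 0]
  [ 0, -1,  1, 0, 0]
  [ 0,  0, -1, 0, 0]
  [ 0,  0,  0, 1, 1]
  [ 0,  0,  0, 0, 1]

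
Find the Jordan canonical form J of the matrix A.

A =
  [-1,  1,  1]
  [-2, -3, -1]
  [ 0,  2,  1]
J_3(-1)

The characteristic polynomial is
  det(x·I − A) = x^3 + 3*x^2 + 3*x + 1 = (x + 1)^3

Eigenvalues and multiplicities (the geometric multiplicity of λ is n − rank(A − λI), which equals the number of Jordan blocks for λ):
  λ = -1: algebraic multiplicity = 3, geometric multiplicity = 1

Determining the block sizes for each eigenvalue:
  λ = -1: one block (gm = 1), so the single block has size am = 3 → block sizes [3]

Assembling the blocks gives a Jordan form
J =
  [-1,  1,  0]
  [ 0, -1,  1]
  [ 0,  0, -1]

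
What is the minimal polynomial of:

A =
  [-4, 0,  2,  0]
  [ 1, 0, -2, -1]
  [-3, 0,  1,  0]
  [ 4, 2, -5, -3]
x^3 + 4*x^2 + 5*x + 2

The characteristic polynomial is χ_A(x) = (x + 1)^2*(x + 2)^2, so the eigenvalues are known. The minimal polynomial is
  m_A(x) = Π_λ (x − λ)^{k_λ}
where k_λ is the size of the *largest* Jordan block for λ (equivalently, the smallest k with (A − λI)^k v = 0 for every generalised eigenvector v of λ).

  λ = -2: largest Jordan block has size 1, contributing (x + 2)
  λ = -1: largest Jordan block has size 2, contributing (x + 1)^2

So m_A(x) = (x + 1)^2*(x + 2) = x^3 + 4*x^2 + 5*x + 2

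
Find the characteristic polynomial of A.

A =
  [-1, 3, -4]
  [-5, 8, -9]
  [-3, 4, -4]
x^3 - 3*x^2 + 3*x - 1

Expanding det(x·I − A) (e.g. by cofactor expansion or by noting that A is similar to its Jordan form J, which has the same characteristic polynomial as A) gives
  χ_A(x) = x^3 - 3*x^2 + 3*x - 1
which factors as (x - 1)^3. The eigenvalues (with algebraic multiplicities) are λ = 1 with multiplicity 3.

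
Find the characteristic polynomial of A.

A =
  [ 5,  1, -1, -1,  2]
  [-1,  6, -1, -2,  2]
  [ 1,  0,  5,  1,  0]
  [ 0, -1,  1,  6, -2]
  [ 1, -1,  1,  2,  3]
x^5 - 25*x^4 + 250*x^3 - 1250*x^2 + 3125*x - 3125

Expanding det(x·I − A) (e.g. by cofactor expansion or by noting that A is similar to its Jordan form J, which has the same characteristic polynomial as A) gives
  χ_A(x) = x^5 - 25*x^4 + 250*x^3 - 1250*x^2 + 3125*x - 3125
which factors as (x - 5)^5. The eigenvalues (with algebraic multiplicities) are λ = 5 with multiplicity 5.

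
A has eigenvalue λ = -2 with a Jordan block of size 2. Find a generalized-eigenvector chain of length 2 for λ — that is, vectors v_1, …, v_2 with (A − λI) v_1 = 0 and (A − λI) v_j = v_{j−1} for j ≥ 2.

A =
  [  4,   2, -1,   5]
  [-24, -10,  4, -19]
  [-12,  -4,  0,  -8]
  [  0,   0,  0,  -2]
A Jordan chain for λ = -2 of length 2:
v_1 = (6, -24, -12, 0)ᵀ
v_2 = (1, 0, 0, 0)ᵀ

Let N = A − (-2)·I. We want v_2 with N^2 v_2 = 0 but N^1 v_2 ≠ 0; then v_{j-1} := N · v_j for j = 2, …, 2.

Pick v_2 = (1, 0, 0, 0)ᵀ.
Then v_1 = N · v_2 = (6, -24, -12, 0)ᵀ.

Sanity check: (A − (-2)·I) v_1 = (0, 0, 0, 0)ᵀ = 0. ✓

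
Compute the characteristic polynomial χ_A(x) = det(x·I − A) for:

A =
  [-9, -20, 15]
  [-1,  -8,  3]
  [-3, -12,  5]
x^3 + 12*x^2 + 48*x + 64

Expanding det(x·I − A) (e.g. by cofactor expansion or by noting that A is similar to its Jordan form J, which has the same characteristic polynomial as A) gives
  χ_A(x) = x^3 + 12*x^2 + 48*x + 64
which factors as (x + 4)^3. The eigenvalues (with algebraic multiplicities) are λ = -4 with multiplicity 3.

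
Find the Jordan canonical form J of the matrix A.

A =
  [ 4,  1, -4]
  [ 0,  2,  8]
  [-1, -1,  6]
J_3(4)

The characteristic polynomial is
  det(x·I − A) = x^3 - 12*x^2 + 48*x - 64 = (x - 4)^3

Eigenvalues and multiplicities (the geometric multiplicity of λ is n − rank(A − λI), which equals the number of Jordan blocks for λ):
  λ = 4: algebraic multiplicity = 3, geometric multiplicity = 1

Determining the block sizes for each eigenvalue:
  λ = 4: one block (gm = 1), so the single block has size am = 3 → block sizes [3]

Assembling the blocks gives a Jordan form
J =
  [4, 1, 0]
  [0, 4, 1]
  [0, 0, 4]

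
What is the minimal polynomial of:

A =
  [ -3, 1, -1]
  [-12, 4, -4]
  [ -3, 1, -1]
x^2

The characteristic polynomial is χ_A(x) = x^3, so the eigenvalues are known. The minimal polynomial is
  m_A(x) = Π_λ (x − λ)^{k_λ}
where k_λ is the size of the *largest* Jordan block for λ (equivalently, the smallest k with (A − λI)^k v = 0 for every generalised eigenvector v of λ).

  λ = 0: largest Jordan block has size 2, contributing (x − 0)^2

So m_A(x) = x^2 = x^2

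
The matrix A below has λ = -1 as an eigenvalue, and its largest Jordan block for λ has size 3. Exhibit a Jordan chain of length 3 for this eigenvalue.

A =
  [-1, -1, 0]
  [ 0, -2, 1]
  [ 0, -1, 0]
A Jordan chain for λ = -1 of length 3:
v_1 = (1, 0, 0)ᵀ
v_2 = (-1, -1, -1)ᵀ
v_3 = (0, 1, 0)ᵀ

Let N = A − (-1)·I. We want v_3 with N^3 v_3 = 0 but N^2 v_3 ≠ 0; then v_{j-1} := N · v_j for j = 3, …, 2.

Pick v_3 = (0, 1, 0)ᵀ.
Then v_2 = N · v_3 = (-1, -1, -1)ᵀ.
Then v_1 = N · v_2 = (1, 0, 0)ᵀ.

Sanity check: (A − (-1)·I) v_1 = (0, 0, 0)ᵀ = 0. ✓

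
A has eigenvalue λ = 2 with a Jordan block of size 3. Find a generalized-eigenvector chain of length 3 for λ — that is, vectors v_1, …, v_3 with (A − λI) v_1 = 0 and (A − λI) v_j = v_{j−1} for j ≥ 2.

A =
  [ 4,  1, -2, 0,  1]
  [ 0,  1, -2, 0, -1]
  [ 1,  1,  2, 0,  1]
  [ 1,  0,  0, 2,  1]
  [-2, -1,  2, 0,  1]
A Jordan chain for λ = 2 of length 3:
v_1 = (-2, 0, -1, 0, 2)ᵀ
v_2 = (1, -1, 1, 0, -1)ᵀ
v_3 = (0, 1, 0, 0, 0)ᵀ

Let N = A − (2)·I. We want v_3 with N^3 v_3 = 0 but N^2 v_3 ≠ 0; then v_{j-1} := N · v_j for j = 3, …, 2.

Pick v_3 = (0, 1, 0, 0, 0)ᵀ.
Then v_2 = N · v_3 = (1, -1, 1, 0, -1)ᵀ.
Then v_1 = N · v_2 = (-2, 0, -1, 0, 2)ᵀ.

Sanity check: (A − (2)·I) v_1 = (0, 0, 0, 0, 0)ᵀ = 0. ✓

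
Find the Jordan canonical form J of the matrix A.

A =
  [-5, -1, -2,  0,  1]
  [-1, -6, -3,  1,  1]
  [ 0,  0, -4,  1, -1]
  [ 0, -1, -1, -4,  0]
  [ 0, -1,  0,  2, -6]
J_3(-5) ⊕ J_2(-5)

The characteristic polynomial is
  det(x·I − A) = x^5 + 25*x^4 + 250*x^3 + 1250*x^2 + 3125*x + 3125 = (x + 5)^5

Eigenvalues and multiplicities (the geometric multiplicity of λ is n − rank(A − λI), which equals the number of Jordan blocks for λ):
  λ = -5: algebraic multiplicity = 5, geometric multiplicity = 2

Determining the block sizes for each eigenvalue:
  λ = -5: with am = 5 and gm = 2, the partition is not yet determined (e.g. several partitions of 5 into 2 parts exist). Let N = A − (-5)·I. Computing rank(N^1) = 3, rank(N^2) = 1, rank(N^3) = 0; the number of blocks of size ≥ j is rank(N^{j−1}) − rank(N^j), giving [2, 2, 1]. So we have 1 block(s) of size 3, 1 block(s) of size 2 → block sizes [3, 2]

Assembling the blocks gives a Jordan form
J =
  [-5,  1,  0,  0,  0]
  [ 0, -5,  1,  0,  0]
  [ 0,  0, -5,  0,  0]
  [ 0,  0,  0, -5,  1]
  [ 0,  0,  0,  0, -5]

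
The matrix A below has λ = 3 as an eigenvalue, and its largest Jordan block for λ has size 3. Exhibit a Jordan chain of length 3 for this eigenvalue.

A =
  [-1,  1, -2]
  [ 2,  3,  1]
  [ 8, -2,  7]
A Jordan chain for λ = 3 of length 3:
v_1 = (2, 0, -4)ᵀ
v_2 = (-4, 2, 8)ᵀ
v_3 = (1, 0, 0)ᵀ

Let N = A − (3)·I. We want v_3 with N^3 v_3 = 0 but N^2 v_3 ≠ 0; then v_{j-1} := N · v_j for j = 3, …, 2.

Pick v_3 = (1, 0, 0)ᵀ.
Then v_2 = N · v_3 = (-4, 2, 8)ᵀ.
Then v_1 = N · v_2 = (2, 0, -4)ᵀ.

Sanity check: (A − (3)·I) v_1 = (0, 0, 0)ᵀ = 0. ✓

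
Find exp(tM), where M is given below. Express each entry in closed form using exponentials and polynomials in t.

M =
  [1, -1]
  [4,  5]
e^{tM} =
  [-2*t*exp(3*t) + exp(3*t), -t*exp(3*t)]
  [4*t*exp(3*t), 2*t*exp(3*t) + exp(3*t)]

Strategy: write M = P · J · P⁻¹ where J is a Jordan canonical form, so e^{tM} = P · e^{tJ} · P⁻¹, and e^{tJ} can be computed block-by-block.

M has Jordan form
J =
  [3, 1]
  [0, 3]
(up to reordering of blocks).

Per-block formulas:
  For a 2×2 Jordan block J_2(3): exp(t · J_2(3)) = e^(3t)·(I + t·N), where N is the 2×2 nilpotent shift.

After assembling e^{tJ} and conjugating by P, we get:

e^{tM} =
  [-2*t*exp(3*t) + exp(3*t), -t*exp(3*t)]
  [4*t*exp(3*t), 2*t*exp(3*t) + exp(3*t)]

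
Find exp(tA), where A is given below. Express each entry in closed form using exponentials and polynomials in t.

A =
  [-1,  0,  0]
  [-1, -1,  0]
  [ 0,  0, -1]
e^{tA} =
  [exp(-t), 0, 0]
  [-t*exp(-t), exp(-t), 0]
  [0, 0, exp(-t)]

Strategy: write A = P · J · P⁻¹ where J is a Jordan canonical form, so e^{tA} = P · e^{tJ} · P⁻¹, and e^{tJ} can be computed block-by-block.

A has Jordan form
J =
  [-1,  1,  0]
  [ 0, -1,  0]
  [ 0,  0, -1]
(up to reordering of blocks).

Per-block formulas:
  For a 2×2 Jordan block J_2(-1): exp(t · J_2(-1)) = e^(-1t)·(I + t·N), where N is the 2×2 nilpotent shift.
  For a 1×1 block at λ = -1: exp(t · [-1]) = [e^(-1t)].

After assembling e^{tJ} and conjugating by P, we get:

e^{tA} =
  [exp(-t), 0, 0]
  [-t*exp(-t), exp(-t), 0]
  [0, 0, exp(-t)]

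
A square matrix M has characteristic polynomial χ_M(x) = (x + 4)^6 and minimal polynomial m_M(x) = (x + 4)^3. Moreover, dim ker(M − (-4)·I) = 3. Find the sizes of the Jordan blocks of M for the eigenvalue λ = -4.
Block sizes for λ = -4: [3, 2, 1]

Step 1 — from the characteristic polynomial, algebraic multiplicity of λ = -4 is 6. From dim ker(M − (-4)·I) = 3, there are exactly 3 Jordan blocks for λ = -4.
Step 2 — from the minimal polynomial, the factor (x + 4)^3 tells us the largest block for λ = -4 has size 3.
Step 3 — with total size 6, 3 blocks, and largest block 3, the block sizes (in nonincreasing order) are [3, 2, 1].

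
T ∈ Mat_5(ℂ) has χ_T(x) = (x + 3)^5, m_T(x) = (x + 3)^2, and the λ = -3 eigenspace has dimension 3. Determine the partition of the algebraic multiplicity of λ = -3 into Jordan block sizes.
Block sizes for λ = -3: [2, 2, 1]

Step 1 — from the characteristic polynomial, algebraic multiplicity of λ = -3 is 5. From dim ker(T − (-3)·I) = 3, there are exactly 3 Jordan blocks for λ = -3.
Step 2 — from the minimal polynomial, the factor (x + 3)^2 tells us the largest block for λ = -3 has size 2.
Step 3 — with total size 5, 3 blocks, and largest block 2, the block sizes (in nonincreasing order) are [2, 2, 1].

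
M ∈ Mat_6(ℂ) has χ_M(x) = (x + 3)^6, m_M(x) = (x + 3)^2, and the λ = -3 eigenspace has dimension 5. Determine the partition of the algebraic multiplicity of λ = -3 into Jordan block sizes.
Block sizes for λ = -3: [2, 1, 1, 1, 1]

Step 1 — from the characteristic polynomial, algebraic multiplicity of λ = -3 is 6. From dim ker(M − (-3)·I) = 5, there are exactly 5 Jordan blocks for λ = -3.
Step 2 — from the minimal polynomial, the factor (x + 3)^2 tells us the largest block for λ = -3 has size 2.
Step 3 — with total size 6, 5 blocks, and largest block 2, the block sizes (in nonincreasing order) are [2, 1, 1, 1, 1].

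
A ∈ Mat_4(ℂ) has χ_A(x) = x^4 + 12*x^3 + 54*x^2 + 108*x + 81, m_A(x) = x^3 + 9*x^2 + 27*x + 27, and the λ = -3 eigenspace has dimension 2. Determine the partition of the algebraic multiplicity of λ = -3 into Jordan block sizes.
Block sizes for λ = -3: [3, 1]

Step 1 — from the characteristic polynomial, algebraic multiplicity of λ = -3 is 4. From dim ker(A − (-3)·I) = 2, there are exactly 2 Jordan blocks for λ = -3.
Step 2 — from the minimal polynomial, the factor (x + 3)^3 tells us the largest block for λ = -3 has size 3.
Step 3 — with total size 4, 2 blocks, and largest block 3, the block sizes (in nonincreasing order) are [3, 1].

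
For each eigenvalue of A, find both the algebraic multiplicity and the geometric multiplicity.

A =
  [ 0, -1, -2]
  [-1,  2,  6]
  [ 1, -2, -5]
λ = -1: alg = 3, geom = 1

Step 1 — factor the characteristic polynomial to read off the algebraic multiplicities:
  χ_A(x) = (x + 1)^3

Step 2 — compute geometric multiplicities via the rank-nullity identity g(λ) = n − rank(A − λI):
  rank(A − (-1)·I) = 2, so dim ker(A − (-1)·I) = n − 2 = 1

Summary:
  λ = -1: algebraic multiplicity = 3, geometric multiplicity = 1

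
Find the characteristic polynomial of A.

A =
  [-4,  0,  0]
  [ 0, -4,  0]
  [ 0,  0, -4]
x^3 + 12*x^2 + 48*x + 64

Expanding det(x·I − A) (e.g. by cofactor expansion or by noting that A is similar to its Jordan form J, which has the same characteristic polynomial as A) gives
  χ_A(x) = x^3 + 12*x^2 + 48*x + 64
which factors as (x + 4)^3. The eigenvalues (with algebraic multiplicities) are λ = -4 with multiplicity 3.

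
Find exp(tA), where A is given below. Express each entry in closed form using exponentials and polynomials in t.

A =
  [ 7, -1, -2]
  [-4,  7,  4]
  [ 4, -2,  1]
e^{tA} =
  [2*t*exp(5*t) + exp(5*t), -t*exp(5*t), -2*t*exp(5*t)]
  [-4*t*exp(5*t), 2*t*exp(5*t) + exp(5*t), 4*t*exp(5*t)]
  [4*t*exp(5*t), -2*t*exp(5*t), -4*t*exp(5*t) + exp(5*t)]

Strategy: write A = P · J · P⁻¹ where J is a Jordan canonical form, so e^{tA} = P · e^{tJ} · P⁻¹, and e^{tJ} can be computed block-by-block.

A has Jordan form
J =
  [5, 1, 0]
  [0, 5, 0]
  [0, 0, 5]
(up to reordering of blocks).

Per-block formulas:
  For a 2×2 Jordan block J_2(5): exp(t · J_2(5)) = e^(5t)·(I + t·N), where N is the 2×2 nilpotent shift.
  For a 1×1 block at λ = 5: exp(t · [5]) = [e^(5t)].

After assembling e^{tJ} and conjugating by P, we get:

e^{tA} =
  [2*t*exp(5*t) + exp(5*t), -t*exp(5*t), -2*t*exp(5*t)]
  [-4*t*exp(5*t), 2*t*exp(5*t) + exp(5*t), 4*t*exp(5*t)]
  [4*t*exp(5*t), -2*t*exp(5*t), -4*t*exp(5*t) + exp(5*t)]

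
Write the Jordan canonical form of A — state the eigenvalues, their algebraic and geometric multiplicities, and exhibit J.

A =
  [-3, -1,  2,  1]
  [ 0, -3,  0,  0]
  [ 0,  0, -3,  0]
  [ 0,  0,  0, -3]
J_2(-3) ⊕ J_1(-3) ⊕ J_1(-3)

The characteristic polynomial is
  det(x·I − A) = x^4 + 12*x^3 + 54*x^2 + 108*x + 81 = (x + 3)^4

Eigenvalues and multiplicities (the geometric multiplicity of λ is n − rank(A − λI), which equals the number of Jordan blocks for λ):
  λ = -3: algebraic multiplicity = 4, geometric multiplicity = 3

Determining the block sizes for each eigenvalue:
  λ = -3: 3 blocks summing to 4 forces exactly one block of size 2 and the rest size 1 → block sizes [2, 1, 1]

Assembling the blocks gives a Jordan form
J =
  [-3,  1,  0,  0]
  [ 0, -3,  0,  0]
  [ 0,  0, -3,  0]
  [ 0,  0,  0, -3]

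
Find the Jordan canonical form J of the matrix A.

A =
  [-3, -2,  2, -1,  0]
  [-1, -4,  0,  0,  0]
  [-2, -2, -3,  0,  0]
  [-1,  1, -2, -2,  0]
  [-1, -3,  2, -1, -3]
J_3(-3) ⊕ J_1(-3) ⊕ J_1(-3)

The characteristic polynomial is
  det(x·I − A) = x^5 + 15*x^4 + 90*x^3 + 270*x^2 + 405*x + 243 = (x + 3)^5

Eigenvalues and multiplicities (the geometric multiplicity of λ is n − rank(A − λI), which equals the number of Jordan blocks for λ):
  λ = -3: algebraic multiplicity = 5, geometric multiplicity = 3

Determining the block sizes for each eigenvalue:
  λ = -3: with am = 5 and gm = 3, the partition is not yet determined (e.g. several partitions of 5 into 3 parts exist). Let N = A − (-3)·I. Computing rank(N^1) = 2, rank(N^2) = 1, rank(N^3) = 0; the number of blocks of size ≥ j is rank(N^{j−1}) − rank(N^j), giving [3, 1, 1]. So we have 1 block(s) of size 3, 2 block(s) of size 1 → block sizes [3, 1, 1]

Assembling the blocks gives a Jordan form
J =
  [-3,  1,  0,  0,  0]
  [ 0, -3,  1,  0,  0]
  [ 0,  0, -3,  0,  0]
  [ 0,  0,  0, -3,  0]
  [ 0,  0,  0,  0, -3]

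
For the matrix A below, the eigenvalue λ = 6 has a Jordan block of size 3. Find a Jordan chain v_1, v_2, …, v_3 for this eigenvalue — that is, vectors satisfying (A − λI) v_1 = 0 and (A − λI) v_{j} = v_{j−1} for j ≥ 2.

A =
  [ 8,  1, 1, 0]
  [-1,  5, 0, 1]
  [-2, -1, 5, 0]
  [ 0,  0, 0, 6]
A Jordan chain for λ = 6 of length 3:
v_1 = (1, -1, -1, 0)ᵀ
v_2 = (2, -1, -2, 0)ᵀ
v_3 = (1, 0, 0, 0)ᵀ

Let N = A − (6)·I. We want v_3 with N^3 v_3 = 0 but N^2 v_3 ≠ 0; then v_{j-1} := N · v_j for j = 3, …, 2.

Pick v_3 = (1, 0, 0, 0)ᵀ.
Then v_2 = N · v_3 = (2, -1, -2, 0)ᵀ.
Then v_1 = N · v_2 = (1, -1, -1, 0)ᵀ.

Sanity check: (A − (6)·I) v_1 = (0, 0, 0, 0)ᵀ = 0. ✓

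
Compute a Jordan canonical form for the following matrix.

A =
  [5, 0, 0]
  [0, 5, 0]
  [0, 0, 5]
J_1(5) ⊕ J_1(5) ⊕ J_1(5)

The characteristic polynomial is
  det(x·I − A) = x^3 - 15*x^2 + 75*x - 125 = (x - 5)^3

Eigenvalues and multiplicities (the geometric multiplicity of λ is n − rank(A − λI), which equals the number of Jordan blocks for λ):
  λ = 5: algebraic multiplicity = 3, geometric multiplicity = 3

Determining the block sizes for each eigenvalue:
  λ = 5: gm = am = 3, so every block has size 1 → block sizes [1, 1, 1]

Assembling the blocks gives a Jordan form
J =
  [5, 0, 0]
  [0, 5, 0]
  [0, 0, 5]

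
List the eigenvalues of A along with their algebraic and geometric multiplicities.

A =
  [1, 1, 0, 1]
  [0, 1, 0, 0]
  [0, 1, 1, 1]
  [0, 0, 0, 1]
λ = 1: alg = 4, geom = 3

Step 1 — factor the characteristic polynomial to read off the algebraic multiplicities:
  χ_A(x) = (x - 1)^4

Step 2 — compute geometric multiplicities via the rank-nullity identity g(λ) = n − rank(A − λI):
  rank(A − (1)·I) = 1, so dim ker(A − (1)·I) = n − 1 = 3

Summary:
  λ = 1: algebraic multiplicity = 4, geometric multiplicity = 3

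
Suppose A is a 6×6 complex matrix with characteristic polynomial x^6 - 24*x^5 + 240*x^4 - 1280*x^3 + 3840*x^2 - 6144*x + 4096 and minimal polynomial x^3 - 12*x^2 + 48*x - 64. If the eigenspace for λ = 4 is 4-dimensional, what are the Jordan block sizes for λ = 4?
Block sizes for λ = 4: [3, 1, 1, 1]

Step 1 — from the characteristic polynomial, algebraic multiplicity of λ = 4 is 6. From dim ker(A − (4)·I) = 4, there are exactly 4 Jordan blocks for λ = 4.
Step 2 — from the minimal polynomial, the factor (x − 4)^3 tells us the largest block for λ = 4 has size 3.
Step 3 — with total size 6, 4 blocks, and largest block 3, the block sizes (in nonincreasing order) are [3, 1, 1, 1].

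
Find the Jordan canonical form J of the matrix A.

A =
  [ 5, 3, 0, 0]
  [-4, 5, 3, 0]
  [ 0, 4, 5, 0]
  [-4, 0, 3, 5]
J_3(5) ⊕ J_1(5)

The characteristic polynomial is
  det(x·I − A) = x^4 - 20*x^3 + 150*x^2 - 500*x + 625 = (x - 5)^4

Eigenvalues and multiplicities (the geometric multiplicity of λ is n − rank(A − λI), which equals the number of Jordan blocks for λ):
  λ = 5: algebraic multiplicity = 4, geometric multiplicity = 2

Determining the block sizes for each eigenvalue:
  λ = 5: with am = 4 and gm = 2, the partition is not yet determined (e.g. several partitions of 4 into 2 parts exist). Let N = A − (5)·I. Computing rank(N^1) = 2, rank(N^2) = 1, rank(N^3) = 0; the number of blocks of size ≥ j is rank(N^{j−1}) − rank(N^j), giving [2, 1, 1]. So we have 1 block(s) of size 3, 1 block(s) of size 1 → block sizes [3, 1]

Assembling the blocks gives a Jordan form
J =
  [5, 1, 0, 0]
  [0, 5, 1, 0]
  [0, 0, 5, 0]
  [0, 0, 0, 5]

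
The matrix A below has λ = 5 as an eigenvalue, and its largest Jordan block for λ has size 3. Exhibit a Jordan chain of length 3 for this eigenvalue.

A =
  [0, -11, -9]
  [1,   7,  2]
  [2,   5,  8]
A Jordan chain for λ = 5 of length 3:
v_1 = (-4, 1, 1)ᵀ
v_2 = (-5, 1, 2)ᵀ
v_3 = (1, 0, 0)ᵀ

Let N = A − (5)·I. We want v_3 with N^3 v_3 = 0 but N^2 v_3 ≠ 0; then v_{j-1} := N · v_j for j = 3, …, 2.

Pick v_3 = (1, 0, 0)ᵀ.
Then v_2 = N · v_3 = (-5, 1, 2)ᵀ.
Then v_1 = N · v_2 = (-4, 1, 1)ᵀ.

Sanity check: (A − (5)·I) v_1 = (0, 0, 0)ᵀ = 0. ✓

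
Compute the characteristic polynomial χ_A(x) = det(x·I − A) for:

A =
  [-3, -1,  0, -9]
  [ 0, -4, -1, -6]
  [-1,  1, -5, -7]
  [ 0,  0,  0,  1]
x^4 + 11*x^3 + 36*x^2 + 16*x - 64

Expanding det(x·I − A) (e.g. by cofactor expansion or by noting that A is similar to its Jordan form J, which has the same characteristic polynomial as A) gives
  χ_A(x) = x^4 + 11*x^3 + 36*x^2 + 16*x - 64
which factors as (x - 1)*(x + 4)^3. The eigenvalues (with algebraic multiplicities) are λ = -4 with multiplicity 3, λ = 1 with multiplicity 1.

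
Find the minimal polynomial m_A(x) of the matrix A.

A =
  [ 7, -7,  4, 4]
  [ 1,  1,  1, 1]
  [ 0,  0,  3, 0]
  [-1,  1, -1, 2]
x^3 - 10*x^2 + 33*x - 36

The characteristic polynomial is χ_A(x) = (x - 4)*(x - 3)^3, so the eigenvalues are known. The minimal polynomial is
  m_A(x) = Π_λ (x − λ)^{k_λ}
where k_λ is the size of the *largest* Jordan block for λ (equivalently, the smallest k with (A − λI)^k v = 0 for every generalised eigenvector v of λ).

  λ = 3: largest Jordan block has size 2, contributing (x − 3)^2
  λ = 4: largest Jordan block has size 1, contributing (x − 4)

So m_A(x) = (x - 4)*(x - 3)^2 = x^3 - 10*x^2 + 33*x - 36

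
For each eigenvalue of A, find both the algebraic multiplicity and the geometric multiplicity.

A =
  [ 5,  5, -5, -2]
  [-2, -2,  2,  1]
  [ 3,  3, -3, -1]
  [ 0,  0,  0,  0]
λ = 0: alg = 4, geom = 2

Step 1 — factor the characteristic polynomial to read off the algebraic multiplicities:
  χ_A(x) = x^4

Step 2 — compute geometric multiplicities via the rank-nullity identity g(λ) = n − rank(A − λI):
  rank(A − (0)·I) = 2, so dim ker(A − (0)·I) = n − 2 = 2

Summary:
  λ = 0: algebraic multiplicity = 4, geometric multiplicity = 2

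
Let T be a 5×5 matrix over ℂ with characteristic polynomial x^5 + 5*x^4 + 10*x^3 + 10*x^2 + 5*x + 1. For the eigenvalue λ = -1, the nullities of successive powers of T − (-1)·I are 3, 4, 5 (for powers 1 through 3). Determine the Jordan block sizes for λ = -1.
Block sizes for λ = -1: [3, 1, 1]

From the dimensions of kernels of powers, the number of Jordan blocks of size at least j is d_j − d_{j−1} where d_j = dim ker(N^j) (with d_0 = 0). Computing the differences gives [3, 1, 1].
The number of blocks of size exactly k is (#blocks of size ≥ k) − (#blocks of size ≥ k + 1), so the partition is: 2 block(s) of size 1, 1 block(s) of size 3.
In nonincreasing order the block sizes are [3, 1, 1].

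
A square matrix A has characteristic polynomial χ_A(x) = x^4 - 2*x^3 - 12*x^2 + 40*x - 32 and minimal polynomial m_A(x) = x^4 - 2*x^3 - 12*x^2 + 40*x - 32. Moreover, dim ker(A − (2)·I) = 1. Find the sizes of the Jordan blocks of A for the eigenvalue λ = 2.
Block sizes for λ = 2: [3]

Step 1 — from the characteristic polynomial, algebraic multiplicity of λ = 2 is 3. From dim ker(A − (2)·I) = 1, there are exactly 1 Jordan blocks for λ = 2.
Step 2 — from the minimal polynomial, the factor (x − 2)^3 tells us the largest block for λ = 2 has size 3.
Step 3 — with total size 3, 1 blocks, and largest block 3, the block sizes (in nonincreasing order) are [3].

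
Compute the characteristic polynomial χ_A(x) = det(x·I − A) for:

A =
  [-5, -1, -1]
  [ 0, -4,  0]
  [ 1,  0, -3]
x^3 + 12*x^2 + 48*x + 64

Expanding det(x·I − A) (e.g. by cofactor expansion or by noting that A is similar to its Jordan form J, which has the same characteristic polynomial as A) gives
  χ_A(x) = x^3 + 12*x^2 + 48*x + 64
which factors as (x + 4)^3. The eigenvalues (with algebraic multiplicities) are λ = -4 with multiplicity 3.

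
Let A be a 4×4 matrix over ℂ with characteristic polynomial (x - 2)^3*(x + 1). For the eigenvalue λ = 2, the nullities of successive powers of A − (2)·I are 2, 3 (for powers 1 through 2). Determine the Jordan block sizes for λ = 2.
Block sizes for λ = 2: [2, 1]

From the dimensions of kernels of powers, the number of Jordan blocks of size at least j is d_j − d_{j−1} where d_j = dim ker(N^j) (with d_0 = 0). Computing the differences gives [2, 1].
The number of blocks of size exactly k is (#blocks of size ≥ k) − (#blocks of size ≥ k + 1), so the partition is: 1 block(s) of size 1, 1 block(s) of size 2.
In nonincreasing order the block sizes are [2, 1].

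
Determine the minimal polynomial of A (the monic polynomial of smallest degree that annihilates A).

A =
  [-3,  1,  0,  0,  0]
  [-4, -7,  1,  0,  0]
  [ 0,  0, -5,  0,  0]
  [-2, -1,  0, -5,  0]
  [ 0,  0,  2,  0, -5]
x^3 + 15*x^2 + 75*x + 125

The characteristic polynomial is χ_A(x) = (x + 5)^5, so the eigenvalues are known. The minimal polynomial is
  m_A(x) = Π_λ (x − λ)^{k_λ}
where k_λ is the size of the *largest* Jordan block for λ (equivalently, the smallest k with (A − λI)^k v = 0 for every generalised eigenvector v of λ).

  λ = -5: largest Jordan block has size 3, contributing (x + 5)^3

So m_A(x) = (x + 5)^3 = x^3 + 15*x^2 + 75*x + 125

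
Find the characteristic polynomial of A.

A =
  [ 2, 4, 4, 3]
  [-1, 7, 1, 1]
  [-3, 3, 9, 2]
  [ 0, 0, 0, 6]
x^4 - 24*x^3 + 216*x^2 - 864*x + 1296

Expanding det(x·I − A) (e.g. by cofactor expansion or by noting that A is similar to its Jordan form J, which has the same characteristic polynomial as A) gives
  χ_A(x) = x^4 - 24*x^3 + 216*x^2 - 864*x + 1296
which factors as (x - 6)^4. The eigenvalues (with algebraic multiplicities) are λ = 6 with multiplicity 4.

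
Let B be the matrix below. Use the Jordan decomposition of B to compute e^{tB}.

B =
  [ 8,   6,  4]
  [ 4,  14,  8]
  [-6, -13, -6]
e^{tB} =
  [4*t*exp(6*t) + exp(4*t), 10*t*exp(6*t) - 2*exp(6*t) + 2*exp(4*t), 8*t*exp(6*t) - 2*exp(6*t) + 2*exp(4*t)]
  [2*exp(6*t) - 2*exp(4*t), 5*exp(6*t) - 4*exp(4*t), 4*exp(6*t) - 4*exp(4*t)]
  [-2*t*exp(6*t) - 2*exp(6*t) + 2*exp(4*t), -5*t*exp(6*t) - 4*exp(6*t) + 4*exp(4*t), -4*t*exp(6*t) - 3*exp(6*t) + 4*exp(4*t)]

Strategy: write B = P · J · P⁻¹ where J is a Jordan canonical form, so e^{tB} = P · e^{tJ} · P⁻¹, and e^{tJ} can be computed block-by-block.

B has Jordan form
J =
  [4, 0, 0]
  [0, 6, 1]
  [0, 0, 6]
(up to reordering of blocks).

Per-block formulas:
  For a 2×2 Jordan block J_2(6): exp(t · J_2(6)) = e^(6t)·(I + t·N), where N is the 2×2 nilpotent shift.
  For a 1×1 block at λ = 4: exp(t · [4]) = [e^(4t)].

After assembling e^{tJ} and conjugating by P, we get:

e^{tB} =
  [4*t*exp(6*t) + exp(4*t), 10*t*exp(6*t) - 2*exp(6*t) + 2*exp(4*t), 8*t*exp(6*t) - 2*exp(6*t) + 2*exp(4*t)]
  [2*exp(6*t) - 2*exp(4*t), 5*exp(6*t) - 4*exp(4*t), 4*exp(6*t) - 4*exp(4*t)]
  [-2*t*exp(6*t) - 2*exp(6*t) + 2*exp(4*t), -5*t*exp(6*t) - 4*exp(6*t) + 4*exp(4*t), -4*t*exp(6*t) - 3*exp(6*t) + 4*exp(4*t)]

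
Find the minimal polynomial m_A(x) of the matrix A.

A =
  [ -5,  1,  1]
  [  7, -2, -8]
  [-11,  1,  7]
x^3 - 27*x - 54

The characteristic polynomial is χ_A(x) = (x - 6)*(x + 3)^2, so the eigenvalues are known. The minimal polynomial is
  m_A(x) = Π_λ (x − λ)^{k_λ}
where k_λ is the size of the *largest* Jordan block for λ (equivalently, the smallest k with (A − λI)^k v = 0 for every generalised eigenvector v of λ).

  λ = -3: largest Jordan block has size 2, contributing (x + 3)^2
  λ = 6: largest Jordan block has size 1, contributing (x − 6)

So m_A(x) = (x - 6)*(x + 3)^2 = x^3 - 27*x - 54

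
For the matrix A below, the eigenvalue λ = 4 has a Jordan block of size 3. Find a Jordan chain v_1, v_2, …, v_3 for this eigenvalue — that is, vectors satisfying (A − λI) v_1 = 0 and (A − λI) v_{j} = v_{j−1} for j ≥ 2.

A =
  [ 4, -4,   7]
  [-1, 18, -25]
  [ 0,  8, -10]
A Jordan chain for λ = 4 of length 3:
v_1 = (4, -14, -8)ᵀ
v_2 = (0, -1, 0)ᵀ
v_3 = (1, 0, 0)ᵀ

Let N = A − (4)·I. We want v_3 with N^3 v_3 = 0 but N^2 v_3 ≠ 0; then v_{j-1} := N · v_j for j = 3, …, 2.

Pick v_3 = (1, 0, 0)ᵀ.
Then v_2 = N · v_3 = (0, -1, 0)ᵀ.
Then v_1 = N · v_2 = (4, -14, -8)ᵀ.

Sanity check: (A − (4)·I) v_1 = (0, 0, 0)ᵀ = 0. ✓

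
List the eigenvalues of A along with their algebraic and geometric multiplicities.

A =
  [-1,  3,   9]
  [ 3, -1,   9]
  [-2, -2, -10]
λ = -4: alg = 3, geom = 2

Step 1 — factor the characteristic polynomial to read off the algebraic multiplicities:
  χ_A(x) = (x + 4)^3

Step 2 — compute geometric multiplicities via the rank-nullity identity g(λ) = n − rank(A − λI):
  rank(A − (-4)·I) = 1, so dim ker(A − (-4)·I) = n − 1 = 2

Summary:
  λ = -4: algebraic multiplicity = 3, geometric multiplicity = 2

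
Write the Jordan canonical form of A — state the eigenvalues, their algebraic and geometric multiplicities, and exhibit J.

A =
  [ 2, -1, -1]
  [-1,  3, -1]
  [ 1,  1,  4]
J_3(3)

The characteristic polynomial is
  det(x·I − A) = x^3 - 9*x^2 + 27*x - 27 = (x - 3)^3

Eigenvalues and multiplicities (the geometric multiplicity of λ is n − rank(A − λI), which equals the number of Jordan blocks for λ):
  λ = 3: algebraic multiplicity = 3, geometric multiplicity = 1

Determining the block sizes for each eigenvalue:
  λ = 3: one block (gm = 1), so the single block has size am = 3 → block sizes [3]

Assembling the blocks gives a Jordan form
J =
  [3, 1, 0]
  [0, 3, 1]
  [0, 0, 3]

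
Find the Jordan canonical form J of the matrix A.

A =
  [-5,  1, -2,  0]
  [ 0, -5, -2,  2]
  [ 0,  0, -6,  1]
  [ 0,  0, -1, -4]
J_2(-5) ⊕ J_2(-5)

The characteristic polynomial is
  det(x·I − A) = x^4 + 20*x^3 + 150*x^2 + 500*x + 625 = (x + 5)^4

Eigenvalues and multiplicities (the geometric multiplicity of λ is n − rank(A − λI), which equals the number of Jordan blocks for λ):
  λ = -5: algebraic multiplicity = 4, geometric multiplicity = 2

Determining the block sizes for each eigenvalue:
  λ = -5: with am = 4 and gm = 2, the partition is not yet determined (e.g. several partitions of 4 into 2 parts exist). Let N = A − (-5)·I. Computing rank(N^1) = 2, rank(N^2) = 0; the number of blocks of size ≥ j is rank(N^{j−1}) − rank(N^j), giving [2, 2]. So we have 2 block(s) of size 2 → block sizes [2, 2]

Assembling the blocks gives a Jordan form
J =
  [-5,  1,  0,  0]
  [ 0, -5,  0,  0]
  [ 0,  0, -5,  1]
  [ 0,  0,  0, -5]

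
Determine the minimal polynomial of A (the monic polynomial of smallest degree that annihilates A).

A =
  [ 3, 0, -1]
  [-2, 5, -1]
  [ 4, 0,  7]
x^2 - 10*x + 25

The characteristic polynomial is χ_A(x) = (x - 5)^3, so the eigenvalues are known. The minimal polynomial is
  m_A(x) = Π_λ (x − λ)^{k_λ}
where k_λ is the size of the *largest* Jordan block for λ (equivalently, the smallest k with (A − λI)^k v = 0 for every generalised eigenvector v of λ).

  λ = 5: largest Jordan block has size 2, contributing (x − 5)^2

So m_A(x) = (x - 5)^2 = x^2 - 10*x + 25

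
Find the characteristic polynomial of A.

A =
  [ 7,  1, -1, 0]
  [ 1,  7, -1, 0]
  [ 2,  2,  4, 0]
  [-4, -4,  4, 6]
x^4 - 24*x^3 + 216*x^2 - 864*x + 1296

Expanding det(x·I − A) (e.g. by cofactor expansion or by noting that A is similar to its Jordan form J, which has the same characteristic polynomial as A) gives
  χ_A(x) = x^4 - 24*x^3 + 216*x^2 - 864*x + 1296
which factors as (x - 6)^4. The eigenvalues (with algebraic multiplicities) are λ = 6 with multiplicity 4.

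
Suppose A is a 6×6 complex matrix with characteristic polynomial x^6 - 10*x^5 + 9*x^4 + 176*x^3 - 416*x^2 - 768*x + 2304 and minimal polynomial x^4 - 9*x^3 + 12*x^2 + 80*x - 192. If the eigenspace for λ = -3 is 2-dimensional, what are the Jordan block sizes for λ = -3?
Block sizes for λ = -3: [1, 1]

Step 1 — from the characteristic polynomial, algebraic multiplicity of λ = -3 is 2. From dim ker(A − (-3)·I) = 2, there are exactly 2 Jordan blocks for λ = -3.
Step 2 — from the minimal polynomial, the factor (x + 3) tells us the largest block for λ = -3 has size 1.
Step 3 — with total size 2, 2 blocks, and largest block 1, the block sizes (in nonincreasing order) are [1, 1].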